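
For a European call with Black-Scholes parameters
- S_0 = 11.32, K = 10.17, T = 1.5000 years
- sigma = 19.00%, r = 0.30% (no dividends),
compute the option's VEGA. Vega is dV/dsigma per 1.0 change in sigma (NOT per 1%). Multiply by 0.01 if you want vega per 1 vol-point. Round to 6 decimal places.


d1 = 0.5960591035; d2 = 0.3633575780
phi(d1) = 0.3340108636; exp(-qT) = 1.0000000000; exp(-rT) = 0.9955101098
Vega = S * exp(-qT) * phi(d1) * sqrt(T) = 11.3200 * 1.0000000000 * 0.3340108636 * 1.2247448714 = 4.630764

Answer: Vega = 4.630764


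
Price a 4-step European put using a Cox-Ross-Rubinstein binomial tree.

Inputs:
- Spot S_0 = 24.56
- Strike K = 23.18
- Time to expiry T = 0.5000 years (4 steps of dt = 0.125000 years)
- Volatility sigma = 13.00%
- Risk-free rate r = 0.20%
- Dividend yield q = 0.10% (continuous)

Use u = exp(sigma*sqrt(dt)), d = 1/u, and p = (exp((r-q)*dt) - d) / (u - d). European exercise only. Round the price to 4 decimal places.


dt = T/N = 0.125000
u = exp(sigma*sqrt(dt)) = 1.047035; d = 1/u = 0.955078
p = (exp((r-q)*dt) - d) / (u - d) = 0.489871
Discount per step: exp(-r*dt) = 0.999750
Stock lattice S(k, i) with i counting down-moves:
  k=0: S(0,0) = 24.5600
  k=1: S(1,0) = 25.7152; S(1,1) = 23.4567
  k=2: S(2,0) = 26.9247; S(2,1) = 24.5600; S(2,2) = 22.4030
  k=3: S(3,0) = 28.1911; S(3,1) = 25.7152; S(3,2) = 23.4567; S(3,3) = 21.3966
  k=4: S(4,0) = 29.5170; S(4,1) = 26.9247; S(4,2) = 24.5600; S(4,3) = 22.4030; S(4,4) = 20.4355
Terminal payoffs V(N, i) = max(K - S_T, 0):
  V(4,0) = 0.000000; V(4,1) = 0.000000; V(4,2) = 0.000000; V(4,3) = 0.776992; V(4,4) = 2.744546
Backward induction: V(k, i) = exp(-r*dt) * [p * V(k+1, i) + (1-p) * V(k+1, i+1)].
  V(3,0) = exp(-r*dt) * [p*0.000000 + (1-p)*0.000000] = 0.000000
  V(3,1) = exp(-r*dt) * [p*0.000000 + (1-p)*0.000000] = 0.000000
  V(3,2) = exp(-r*dt) * [p*0.000000 + (1-p)*0.776992] = 0.396267
  V(3,3) = exp(-r*dt) * [p*0.776992 + (1-p)*2.744546] = 1.780253
  V(2,0) = exp(-r*dt) * [p*0.000000 + (1-p)*0.000000] = 0.000000
  V(2,1) = exp(-r*dt) * [p*0.000000 + (1-p)*0.396267] = 0.202097
  V(2,2) = exp(-r*dt) * [p*0.396267 + (1-p)*1.780253] = 1.102003
  V(1,0) = exp(-r*dt) * [p*0.000000 + (1-p)*0.202097] = 0.103070
  V(1,1) = exp(-r*dt) * [p*0.202097 + (1-p)*1.102003] = 0.661000
  V(0,0) = exp(-r*dt) * [p*0.103070 + (1-p)*0.661000] = 0.387589

Answer: Price = V(0,0) = 0.3876


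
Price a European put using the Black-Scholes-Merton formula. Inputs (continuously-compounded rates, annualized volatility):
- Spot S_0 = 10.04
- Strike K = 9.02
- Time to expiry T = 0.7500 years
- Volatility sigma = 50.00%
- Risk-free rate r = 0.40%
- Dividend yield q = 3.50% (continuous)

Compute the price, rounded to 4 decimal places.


d1 = (ln(S/K) + (r - q + 0.5*sigma^2) * T) / (sigma * sqrt(T)) = 0.41022533
d2 = d1 - sigma * sqrt(T) = -0.02278737
exp(-rT) = 0.99700450; exp(-qT) = 0.97409154
P = K * exp(-rT) * N(-d2) - S_0 * exp(-qT) * N(-d1)
N(-d1) = 0.34082033; N(-d2) = 0.50909006
P = 9.0200 * 0.99700450 * 0.50909006 - 10.0400 * 0.97409154 * 0.34082033 = 1.2451

Answer: Price = 1.2451


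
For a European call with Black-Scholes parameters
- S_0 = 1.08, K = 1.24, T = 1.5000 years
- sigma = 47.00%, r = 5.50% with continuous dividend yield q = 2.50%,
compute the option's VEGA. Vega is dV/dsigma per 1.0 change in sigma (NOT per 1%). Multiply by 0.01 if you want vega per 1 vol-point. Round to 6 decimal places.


d1 = 0.1259917833; d2 = -0.4496383062
phi(d1) = 0.3957884222; exp(-qT) = 0.9631944177; exp(-rT) = 0.9208114379
Vega = S * exp(-qT) * phi(d1) * sqrt(T) = 1.0800 * 0.9631944177 * 0.3957884222 * 1.2247448714 = 0.504251

Answer: Vega = 0.504251


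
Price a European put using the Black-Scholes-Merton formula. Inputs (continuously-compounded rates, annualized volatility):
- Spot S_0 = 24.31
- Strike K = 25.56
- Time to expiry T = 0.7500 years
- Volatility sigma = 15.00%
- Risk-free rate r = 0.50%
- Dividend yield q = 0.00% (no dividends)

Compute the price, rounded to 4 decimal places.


Answer: Price = 1.9472

Derivation:
d1 = (ln(S/K) + (r - q + 0.5*sigma^2) * T) / (sigma * sqrt(T)) = -0.29216496
d2 = d1 - sigma * sqrt(T) = -0.42206877
exp(-rT) = 0.99625702; exp(-qT) = 1.00000000
P = K * exp(-rT) * N(-d2) - S_0 * exp(-qT) * N(-d1)
N(-d1) = 0.61491975; N(-d2) = 0.66351259
P = 25.5600 * 0.99625702 * 0.66351259 - 24.3100 * 1.00000000 * 0.61491975 = 1.9472


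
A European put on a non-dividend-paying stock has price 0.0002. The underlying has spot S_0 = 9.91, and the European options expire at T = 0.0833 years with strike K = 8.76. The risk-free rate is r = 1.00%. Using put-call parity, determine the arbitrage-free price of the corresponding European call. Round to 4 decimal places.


Answer: Call price = 1.1575

Derivation:
Put-call parity: C - P = S_0 * exp(-qT) - K * exp(-rT).
S_0 * exp(-qT) = 9.9100 * 1.00000000 = 9.91000000
K * exp(-rT) = 8.7600 * 0.99916735 = 8.75270596
C = P + S*exp(-qT) - K*exp(-rT)
C = 0.0002 + 9.91000000 - 8.75270596 = 1.1575


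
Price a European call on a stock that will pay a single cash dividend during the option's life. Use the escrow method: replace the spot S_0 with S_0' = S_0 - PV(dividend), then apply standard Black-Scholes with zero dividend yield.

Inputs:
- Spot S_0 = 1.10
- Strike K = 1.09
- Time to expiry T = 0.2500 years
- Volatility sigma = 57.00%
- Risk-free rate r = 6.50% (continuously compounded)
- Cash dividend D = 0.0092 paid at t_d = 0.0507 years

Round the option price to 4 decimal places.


PV(D) = D * exp(-r * t_d) = 0.0092 * 0.99670992 = 0.00916973
S_0' = S_0 - PV(D) = 1.1000 - 0.00916973 = 1.09083027
d1 = (ln(S_0'/K) + (r + sigma^2/2)*T) / (sigma*sqrt(T)) = 0.20218921
d2 = d1 - sigma*sqrt(T) = -0.08281079
exp(-rT) = 0.98388132
N(d1) = 0.58011560; N(d2) = 0.46700099
C = S_0' * N(d1) - K * exp(-rT) * N(d2) = 1.09083027 * 0.58011560 - 1.0900 * 0.98388132 * 0.46700099 = 0.1320

Answer: Price = 0.1320


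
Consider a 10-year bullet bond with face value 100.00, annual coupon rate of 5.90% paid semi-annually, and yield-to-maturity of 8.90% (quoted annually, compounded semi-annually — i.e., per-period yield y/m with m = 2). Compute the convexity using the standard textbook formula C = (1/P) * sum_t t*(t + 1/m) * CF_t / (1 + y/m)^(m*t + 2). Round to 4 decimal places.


Coupon per period c = face * coupon_rate / m = 2.950000
Periods per year m = 2; per-period yield y/m = 0.044500
Number of cashflows N = 20
Cashflows (t years, CF_t, discount factor 1/(1+y/m)^(m*t), PV):
  t = 0.5000: CF_t = 2.950000, DF = 0.957396, PV = 2.824318
  t = 1.0000: CF_t = 2.950000, DF = 0.916607, PV = 2.703990
  t = 1.5000: CF_t = 2.950000, DF = 0.877556, PV = 2.588789
  t = 2.0000: CF_t = 2.950000, DF = 0.840168, PV = 2.478496
  t = 2.5000: CF_t = 2.950000, DF = 0.804374, PV = 2.372902
  t = 3.0000: CF_t = 2.950000, DF = 0.770104, PV = 2.271807
  t = 3.5000: CF_t = 2.950000, DF = 0.737294, PV = 2.175018
  t = 4.0000: CF_t = 2.950000, DF = 0.705883, PV = 2.082354
  t = 4.5000: CF_t = 2.950000, DF = 0.675809, PV = 1.993637
  t = 5.0000: CF_t = 2.950000, DF = 0.647017, PV = 1.908700
  t = 5.5000: CF_t = 2.950000, DF = 0.619451, PV = 1.827381
  t = 6.0000: CF_t = 2.950000, DF = 0.593060, PV = 1.749527
  t = 6.5000: CF_t = 2.950000, DF = 0.567793, PV = 1.674990
  t = 7.0000: CF_t = 2.950000, DF = 0.543603, PV = 1.603629
  t = 7.5000: CF_t = 2.950000, DF = 0.520443, PV = 1.535307
  t = 8.0000: CF_t = 2.950000, DF = 0.498270, PV = 1.469897
  t = 8.5000: CF_t = 2.950000, DF = 0.477042, PV = 1.407273
  t = 9.0000: CF_t = 2.950000, DF = 0.456718, PV = 1.347318
  t = 9.5000: CF_t = 2.950000, DF = 0.437260, PV = 1.289916
  t = 10.0000: CF_t = 102.950000, DF = 0.418631, PV = 43.098035
Price P = sum_t PV_t = 80.403283
Convexity numerator sum_t t*(t + 1/m) * CF_t / (1+y/m)^(m*t + 2):
  t = 0.5000: term = 1.294395
  t = 1.0000: term = 3.717744
  t = 1.5000: term = 7.118706
  t = 2.0000: term = 11.359033
  t = 2.5000: term = 16.312637
  t = 3.0000: term = 21.864712
  t = 3.5000: term = 27.910914
  t = 4.0000: term = 34.356592
  t = 4.5000: term = 41.116075
  t = 5.0000: term = 48.111996
  t = 5.5000: term = 55.274673
  t = 6.0000: term = 62.541516
  t = 6.5000: term = 69.856488
  t = 7.0000: term = 77.169593
  t = 7.5000: term = 84.436401
  t = 8.0000: term = 91.617604
  t = 8.5000: term = 98.678607
  t = 9.0000: term = 105.589138
  t = 9.5000: term = 112.322896
  t = 10.0000: term = 4147.915257
Convexity = (1/P) * sum = 5118.564975 / 80.403283 = 63.661144

Answer: Convexity = 63.6611


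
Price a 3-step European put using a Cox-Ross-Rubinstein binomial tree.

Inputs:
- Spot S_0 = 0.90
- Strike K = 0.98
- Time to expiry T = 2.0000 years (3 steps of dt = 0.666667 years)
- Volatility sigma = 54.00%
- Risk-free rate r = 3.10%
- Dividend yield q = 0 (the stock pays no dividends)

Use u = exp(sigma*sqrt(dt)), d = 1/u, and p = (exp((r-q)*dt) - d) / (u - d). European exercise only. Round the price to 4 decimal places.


dt = T/N = 0.666667
u = exp(sigma*sqrt(dt)) = 1.554118; d = 1/u = 0.643452
p = (exp((r-q)*dt) - d) / (u - d) = 0.414455
Discount per step: exp(-r*dt) = 0.979545
Stock lattice S(k, i) with i counting down-moves:
  k=0: S(0,0) = 0.9000
  k=1: S(1,0) = 1.3987; S(1,1) = 0.5791
  k=2: S(2,0) = 2.1738; S(2,1) = 0.9000; S(2,2) = 0.3726
  k=3: S(3,0) = 3.3783; S(3,1) = 1.3987; S(3,2) = 0.5791; S(3,3) = 0.2398
Terminal payoffs V(N, i) = max(K - S_T, 0):
  V(3,0) = 0.000000; V(3,1) = 0.000000; V(3,2) = 0.400893; V(3,3) = 0.740232
Backward induction: V(k, i) = exp(-r*dt) * [p * V(k+1, i) + (1-p) * V(k+1, i+1)].
  V(2,0) = exp(-r*dt) * [p*0.000000 + (1-p)*0.000000] = 0.000000
  V(2,1) = exp(-r*dt) * [p*0.000000 + (1-p)*0.400893] = 0.229940
  V(2,2) = exp(-r*dt) * [p*0.400893 + (1-p)*0.740232] = 0.587327
  V(1,0) = exp(-r*dt) * [p*0.000000 + (1-p)*0.229940] = 0.131886
  V(1,1) = exp(-r*dt) * [p*0.229940 + (1-p)*0.587327] = 0.430223
  V(0,0) = exp(-r*dt) * [p*0.131886 + (1-p)*0.430223] = 0.300305

Answer: Price = V(0,0) = 0.3003


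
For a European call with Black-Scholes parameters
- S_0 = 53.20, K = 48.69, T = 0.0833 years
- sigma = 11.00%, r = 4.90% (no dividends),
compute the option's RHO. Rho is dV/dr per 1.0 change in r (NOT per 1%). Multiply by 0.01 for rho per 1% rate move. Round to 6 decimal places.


Answer: Rho = 4.031890

Derivation:
d1 = 2.9346933835; d2 = 2.9029454702
phi(d1) = 0.0053795467; exp(-qT) = 1.0000000000; exp(-rT) = 0.9959266188
N(d2) = 0.9981516450
Rho = K*T*exp(-rT)*N(d2) = 48.6900 * 0.0833 * 0.9959266188 * 0.9981516450 = 4.031890


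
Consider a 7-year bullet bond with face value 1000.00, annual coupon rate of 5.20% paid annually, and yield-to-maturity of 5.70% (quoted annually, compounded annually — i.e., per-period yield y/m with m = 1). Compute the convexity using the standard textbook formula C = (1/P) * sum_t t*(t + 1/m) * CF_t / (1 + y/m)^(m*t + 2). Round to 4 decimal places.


Answer: Convexity = 40.9426

Derivation:
Coupon per period c = face * coupon_rate / m = 52.000000
Periods per year m = 1; per-period yield y/m = 0.057000
Number of cashflows N = 7
Cashflows (t years, CF_t, discount factor 1/(1+y/m)^(m*t), PV):
  t = 1.0000: CF_t = 52.000000, DF = 0.946074, PV = 49.195837
  t = 2.0000: CF_t = 52.000000, DF = 0.895056, PV = 46.542892
  t = 3.0000: CF_t = 52.000000, DF = 0.846789, PV = 44.033011
  t = 4.0000: CF_t = 52.000000, DF = 0.801125, PV = 41.658478
  t = 5.0000: CF_t = 52.000000, DF = 0.757923, PV = 39.411994
  t = 6.0000: CF_t = 52.000000, DF = 0.717051, PV = 37.286655
  t = 7.0000: CF_t = 1052.000000, DF = 0.678383, PV = 713.659134
Price P = sum_t PV_t = 971.788001
Convexity numerator sum_t t*(t + 1/m) * CF_t / (1+y/m)^(m*t + 2):
  t = 1.0000: term = 88.066022
  t = 2.0000: term = 249.950865
  t = 3.0000: term = 472.943927
  t = 4.0000: term = 745.733092
  t = 5.0000: term = 1058.277803
  t = 6.0000: term = 1401.692455
  t = 7.0000: term = 35770.818777
Convexity = (1/P) * sum = 39787.482941 / 971.788001 = 40.942554


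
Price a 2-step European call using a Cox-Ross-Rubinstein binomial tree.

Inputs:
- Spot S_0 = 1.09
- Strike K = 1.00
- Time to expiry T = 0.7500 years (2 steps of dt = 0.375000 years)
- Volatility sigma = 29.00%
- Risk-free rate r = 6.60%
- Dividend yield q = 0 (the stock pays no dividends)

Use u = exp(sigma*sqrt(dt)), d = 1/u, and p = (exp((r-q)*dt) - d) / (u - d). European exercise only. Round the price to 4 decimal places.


dt = T/N = 0.375000
u = exp(sigma*sqrt(dt)) = 1.194333; d = 1/u = 0.837287
p = (exp((r-q)*dt) - d) / (u - d) = 0.525903
Discount per step: exp(-r*dt) = 0.975554
Stock lattice S(k, i) with i counting down-moves:
  k=0: S(0,0) = 1.0900
  k=1: S(1,0) = 1.3018; S(1,1) = 0.9126
  k=2: S(2,0) = 1.5548; S(2,1) = 1.0900; S(2,2) = 0.7641
Terminal payoffs V(N, i) = max(S_T - K, 0):
  V(2,0) = 0.554811; V(2,1) = 0.090000; V(2,2) = 0.000000
Backward induction: V(k, i) = exp(-r*dt) * [p * V(k+1, i) + (1-p) * V(k+1, i+1)].
  V(1,0) = exp(-r*dt) * [p*0.554811 + (1-p)*0.090000] = 0.326269
  V(1,1) = exp(-r*dt) * [p*0.090000 + (1-p)*0.000000] = 0.046174
  V(0,0) = exp(-r*dt) * [p*0.326269 + (1-p)*0.046174] = 0.188747

Answer: Price = V(0,0) = 0.1887


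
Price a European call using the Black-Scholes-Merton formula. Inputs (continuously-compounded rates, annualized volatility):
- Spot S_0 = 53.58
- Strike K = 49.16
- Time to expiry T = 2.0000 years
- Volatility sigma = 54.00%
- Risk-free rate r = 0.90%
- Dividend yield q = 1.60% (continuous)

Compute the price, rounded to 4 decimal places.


d1 = (ln(S/K) + (r - q + 0.5*sigma^2) * T) / (sigma * sqrt(T)) = 0.47624372
d2 = d1 - sigma * sqrt(T) = -0.28743160
exp(-rT) = 0.98216103; exp(-qT) = 0.96850658
C = S_0 * exp(-qT) * N(d1) - K * exp(-rT) * N(d2)
N(d1) = 0.68304962; N(d2) = 0.38689093
C = 53.5800 * 0.96850658 * 0.68304962 - 49.1600 * 0.98216103 * 0.38689093 = 16.7649

Answer: Price = 16.7649


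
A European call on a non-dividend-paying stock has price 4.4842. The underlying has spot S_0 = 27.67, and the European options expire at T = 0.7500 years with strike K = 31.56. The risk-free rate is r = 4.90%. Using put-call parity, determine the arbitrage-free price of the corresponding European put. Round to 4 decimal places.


Put-call parity: C - P = S_0 * exp(-qT) - K * exp(-rT).
S_0 * exp(-qT) = 27.6700 * 1.00000000 = 27.67000000
K * exp(-rT) = 31.5600 * 0.96391708 = 30.42122319
P = C - S*exp(-qT) + K*exp(-rT)
P = 4.4842 - 27.67000000 + 30.42122319 = 7.2354

Answer: Put price = 7.2354


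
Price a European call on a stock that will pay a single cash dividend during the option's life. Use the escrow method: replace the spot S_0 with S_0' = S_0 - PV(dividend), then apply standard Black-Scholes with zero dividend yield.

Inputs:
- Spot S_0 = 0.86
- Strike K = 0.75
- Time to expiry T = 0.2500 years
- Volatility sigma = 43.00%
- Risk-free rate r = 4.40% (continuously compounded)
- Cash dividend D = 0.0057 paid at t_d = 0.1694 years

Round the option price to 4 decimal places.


Answer: Price = 0.1387

Derivation:
PV(D) = D * exp(-r * t_d) = 0.0057 * 0.99257411 = 0.00565767
S_0' = S_0 - PV(D) = 0.8600 - 0.00565767 = 0.85434233
d1 = (ln(S_0'/K) + (r + sigma^2/2)*T) / (sigma*sqrt(T)) = 0.76451748
d2 = d1 - sigma*sqrt(T) = 0.54951748
exp(-rT) = 0.98906028
N(d1) = 0.77772054; N(d2) = 0.70867482
C = S_0' * N(d1) - K * exp(-rT) * N(d2) = 0.85434233 * 0.77772054 - 0.7500 * 0.98906028 * 0.70867482 = 0.1387


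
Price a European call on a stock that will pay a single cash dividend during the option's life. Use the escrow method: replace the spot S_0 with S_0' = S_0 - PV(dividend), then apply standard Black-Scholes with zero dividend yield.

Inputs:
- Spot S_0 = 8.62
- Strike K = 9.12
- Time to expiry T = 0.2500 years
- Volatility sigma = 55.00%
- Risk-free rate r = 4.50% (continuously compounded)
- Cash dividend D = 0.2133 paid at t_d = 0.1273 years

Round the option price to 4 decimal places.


PV(D) = D * exp(-r * t_d) = 0.2133 * 0.99428788 = 0.21208160
S_0' = S_0 - PV(D) = 8.6200 - 0.21208160 = 8.40791840
d1 = (ln(S_0'/K) + (r + sigma^2/2)*T) / (sigma*sqrt(T)) = -0.11721228
d2 = d1 - sigma*sqrt(T) = -0.39221228
exp(-rT) = 0.98881304
N(d1) = 0.45334592; N(d2) = 0.34745069
C = S_0' * N(d1) - K * exp(-rT) * N(d2) = 8.40791840 * 0.45334592 - 9.1200 * 0.98881304 * 0.34745069 = 0.6784

Answer: Price = 0.6784


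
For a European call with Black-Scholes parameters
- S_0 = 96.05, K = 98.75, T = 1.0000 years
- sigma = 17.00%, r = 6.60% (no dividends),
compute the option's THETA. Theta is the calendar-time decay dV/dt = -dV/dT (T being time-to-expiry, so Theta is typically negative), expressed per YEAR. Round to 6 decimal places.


Answer: Theta = -6.494769

Derivation:
d1 = 0.3101616790; d2 = 0.1401616790
phi(d1) = 0.3802072931; exp(-qT) = 1.0000000000; exp(-rT) = 0.9361308643
Theta = -S*exp(-qT)*phi(d1)*sigma/(2*sqrt(T)) - r*K*exp(-rT)*N(d2) + q*S*exp(-qT)*N(d1)
N(d1) = 0.6217809949; N(d2) = 0.5557338757; sqrt(T) = 1.0000000000
Term 1 = -96.0500 * 1.0000000000 * 0.3802072931 * 0.1700 / (2 * 1.0000000000) = -3.1041073927
Term 2 = -0.0660 * 98.7500 * 0.9361308643 * 0.5557338757 = -3.3906618106
Term 3 = 0 (no dividend yield, q = 0)
Theta = -3.1041073927 + (-3.3906618106) + (0.0000000000) = -6.494769


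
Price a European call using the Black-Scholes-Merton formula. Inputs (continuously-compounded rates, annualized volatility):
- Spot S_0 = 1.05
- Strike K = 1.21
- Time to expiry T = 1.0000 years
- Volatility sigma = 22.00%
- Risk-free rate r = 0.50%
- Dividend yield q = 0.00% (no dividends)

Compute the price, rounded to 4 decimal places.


d1 = (ln(S/K) + (r - q + 0.5*sigma^2) * T) / (sigma * sqrt(T)) = -0.51195543
d2 = d1 - sigma * sqrt(T) = -0.73195543
exp(-rT) = 0.99501248; exp(-qT) = 1.00000000
C = S_0 * exp(-qT) * N(d1) - K * exp(-rT) * N(d2)
N(d1) = 0.30434110; N(d2) = 0.23209788
C = 1.0500 * 1.00000000 * 0.30434110 - 1.2100 * 0.99501248 * 0.23209788 = 0.0401

Answer: Price = 0.0401


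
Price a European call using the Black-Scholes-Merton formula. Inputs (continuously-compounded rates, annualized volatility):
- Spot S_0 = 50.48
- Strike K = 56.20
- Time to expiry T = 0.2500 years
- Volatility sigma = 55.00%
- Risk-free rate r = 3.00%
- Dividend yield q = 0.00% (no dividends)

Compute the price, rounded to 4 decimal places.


Answer: Price = 3.5365

Derivation:
d1 = (ln(S/K) + (r - q + 0.5*sigma^2) * T) / (sigma * sqrt(T)) = -0.22555287
d2 = d1 - sigma * sqrt(T) = -0.50055287
exp(-rT) = 0.99252805; exp(-qT) = 1.00000000
C = S_0 * exp(-qT) * N(d1) - K * exp(-rT) * N(d2)
N(d1) = 0.41077460; N(d2) = 0.30834292
C = 50.4800 * 1.00000000 * 0.41077460 - 56.2000 * 0.99252805 * 0.30834292 = 3.5365


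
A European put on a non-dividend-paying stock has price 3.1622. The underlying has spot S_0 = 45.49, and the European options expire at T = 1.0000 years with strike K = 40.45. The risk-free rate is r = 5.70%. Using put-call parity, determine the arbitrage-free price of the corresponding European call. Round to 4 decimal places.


Put-call parity: C - P = S_0 * exp(-qT) - K * exp(-rT).
S_0 * exp(-qT) = 45.4900 * 1.00000000 = 45.49000000
K * exp(-rT) = 40.4500 * 0.94459407 = 38.20883011
C = P + S*exp(-qT) - K*exp(-rT)
C = 3.1622 + 45.49000000 - 38.20883011 = 10.4434

Answer: Call price = 10.4434


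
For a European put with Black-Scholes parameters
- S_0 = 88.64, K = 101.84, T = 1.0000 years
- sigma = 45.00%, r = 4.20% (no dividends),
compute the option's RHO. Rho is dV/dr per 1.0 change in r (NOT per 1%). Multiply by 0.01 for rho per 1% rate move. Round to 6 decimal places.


d1 = 0.0098450417; d2 = -0.4401549583
phi(d1) = 0.3989229472; exp(-qT) = 1.0000000000; exp(-rT) = 0.9588697806
N(-d2) = 0.6700875602
Rho = -K*T*exp(-rT)*N(-d2) = -101.8400 * 1.0000 * 0.9588697806 * 0.6700875602 = -65.434920

Answer: Rho = -65.434920


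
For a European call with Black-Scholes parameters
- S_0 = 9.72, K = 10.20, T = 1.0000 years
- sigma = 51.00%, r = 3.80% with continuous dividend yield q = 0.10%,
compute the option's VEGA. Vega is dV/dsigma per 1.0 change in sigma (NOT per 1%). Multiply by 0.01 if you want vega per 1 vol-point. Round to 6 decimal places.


Answer: Vega = 3.770073

Derivation:
d1 = 0.2330350945; d2 = -0.2769649055
phi(d1) = 0.3882556709; exp(-qT) = 0.9990004998; exp(-rT) = 0.9627129409
Vega = S * exp(-qT) * phi(d1) * sqrt(T) = 9.7200 * 0.9990004998 * 0.3882556709 * 1.0000000000 = 3.770073


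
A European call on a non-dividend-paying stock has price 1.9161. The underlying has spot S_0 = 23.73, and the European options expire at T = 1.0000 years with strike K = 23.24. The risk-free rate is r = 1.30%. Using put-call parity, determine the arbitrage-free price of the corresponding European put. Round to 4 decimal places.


Put-call parity: C - P = S_0 * exp(-qT) - K * exp(-rT).
S_0 * exp(-qT) = 23.7300 * 1.00000000 = 23.73000000
K * exp(-rT) = 23.2400 * 0.98708414 = 22.93983530
P = C - S*exp(-qT) + K*exp(-rT)
P = 1.9161 - 23.73000000 + 22.93983530 = 1.1259

Answer: Put price = 1.1259


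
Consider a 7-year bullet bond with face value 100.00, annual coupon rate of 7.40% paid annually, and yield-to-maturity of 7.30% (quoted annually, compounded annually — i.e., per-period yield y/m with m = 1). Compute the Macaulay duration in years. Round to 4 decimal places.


Answer: Macaulay duration = 5.7121 years

Derivation:
Coupon per period c = face * coupon_rate / m = 7.400000
Periods per year m = 1; per-period yield y/m = 0.073000
Number of cashflows N = 7
Cashflows (t years, CF_t, discount factor 1/(1+y/m)^(m*t), PV):
  t = 1.0000: CF_t = 7.400000, DF = 0.931966, PV = 6.896552
  t = 2.0000: CF_t = 7.400000, DF = 0.868561, PV = 6.427355
  t = 3.0000: CF_t = 7.400000, DF = 0.809470, PV = 5.990079
  t = 4.0000: CF_t = 7.400000, DF = 0.754399, PV = 5.582553
  t = 5.0000: CF_t = 7.400000, DF = 0.703075, PV = 5.202752
  t = 6.0000: CF_t = 7.400000, DF = 0.655242, PV = 4.848790
  t = 7.0000: CF_t = 107.400000, DF = 0.610663, PV = 65.585257
Price P = sum_t PV_t = 100.533338
Macaulay numerator sum_t t * PV_t:
  t * PV_t at t = 1.0000: 6.896552
  t * PV_t at t = 2.0000: 12.854710
  t * PV_t at t = 3.0000: 17.970237
  t * PV_t at t = 4.0000: 22.330211
  t * PV_t at t = 5.0000: 26.013759
  t * PV_t at t = 6.0000: 29.092741
  t * PV_t at t = 7.0000: 459.096802
Macaulay duration D = (sum_t t * PV_t) / P = 574.255011 / 100.533338 = 5.712085


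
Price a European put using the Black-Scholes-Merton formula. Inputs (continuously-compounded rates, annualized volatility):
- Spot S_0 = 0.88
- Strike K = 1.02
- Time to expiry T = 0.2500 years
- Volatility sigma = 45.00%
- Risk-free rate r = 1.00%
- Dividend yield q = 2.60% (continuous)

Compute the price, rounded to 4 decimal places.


d1 = (ln(S/K) + (r - q + 0.5*sigma^2) * T) / (sigma * sqrt(T)) = -0.56143777
d2 = d1 - sigma * sqrt(T) = -0.78643777
exp(-rT) = 0.99750312; exp(-qT) = 0.99352108
P = K * exp(-rT) * N(-d2) - S_0 * exp(-qT) * N(-d1)
N(-d1) = 0.71275043; N(-d2) = 0.78419447
P = 1.0200 * 0.99750312 * 0.78419447 - 0.8800 * 0.99352108 * 0.71275043 = 0.1747

Answer: Price = 0.1747


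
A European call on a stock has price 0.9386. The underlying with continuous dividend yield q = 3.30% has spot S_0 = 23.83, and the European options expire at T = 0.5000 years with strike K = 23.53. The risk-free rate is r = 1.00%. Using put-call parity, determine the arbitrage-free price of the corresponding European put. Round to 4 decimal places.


Put-call parity: C - P = S_0 * exp(-qT) - K * exp(-rT).
S_0 * exp(-qT) = 23.8300 * 0.98363538 = 23.44003109
K * exp(-rT) = 23.5300 * 0.99501248 = 23.41264364
P = C - S*exp(-qT) + K*exp(-rT)
P = 0.9386 - 23.44003109 + 23.41264364 = 0.9112

Answer: Put price = 0.9112


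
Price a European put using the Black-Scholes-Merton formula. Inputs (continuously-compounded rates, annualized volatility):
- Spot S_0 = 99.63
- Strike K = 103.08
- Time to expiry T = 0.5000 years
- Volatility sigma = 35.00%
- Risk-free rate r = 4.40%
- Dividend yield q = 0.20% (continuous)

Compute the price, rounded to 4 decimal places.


Answer: Price = 10.5332

Derivation:
d1 = (ln(S/K) + (r - q + 0.5*sigma^2) * T) / (sigma * sqrt(T)) = 0.07104580
d2 = d1 - sigma * sqrt(T) = -0.17644157
exp(-rT) = 0.97824024; exp(-qT) = 0.99900050
P = K * exp(-rT) * N(-d2) - S_0 * exp(-qT) * N(-d1)
N(-d1) = 0.47168065; N(-d2) = 0.57002648
P = 103.0800 * 0.97824024 * 0.57002648 - 99.6300 * 0.99900050 * 0.47168065 = 10.5332


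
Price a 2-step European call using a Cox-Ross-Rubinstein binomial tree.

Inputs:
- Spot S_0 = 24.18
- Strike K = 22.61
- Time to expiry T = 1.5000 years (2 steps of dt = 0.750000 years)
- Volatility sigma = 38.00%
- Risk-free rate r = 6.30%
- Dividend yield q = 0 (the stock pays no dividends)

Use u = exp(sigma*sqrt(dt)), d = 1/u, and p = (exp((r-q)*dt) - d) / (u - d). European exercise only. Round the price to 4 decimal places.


Answer: Price = V(0,0) = 5.9903

Derivation:
dt = T/N = 0.750000
u = exp(sigma*sqrt(dt)) = 1.389702; d = 1/u = 0.719579
p = (exp((r-q)*dt) - d) / (u - d) = 0.490664
Discount per step: exp(-r*dt) = 0.953849
Stock lattice S(k, i) with i counting down-moves:
  k=0: S(0,0) = 24.1800
  k=1: S(1,0) = 33.6030; S(1,1) = 17.3994
  k=2: S(2,0) = 46.6982; S(2,1) = 24.1800; S(2,2) = 12.5202
Terminal payoffs V(N, i) = max(S_T - K, 0):
  V(2,0) = 24.088178; V(2,1) = 1.570000; V(2,2) = 0.000000
Backward induction: V(k, i) = exp(-r*dt) * [p * V(k+1, i) + (1-p) * V(k+1, i+1)].
  V(1,0) = exp(-r*dt) * [p*24.088178 + (1-p)*1.570000] = 12.036481
  V(1,1) = exp(-r*dt) * [p*1.570000 + (1-p)*0.000000] = 0.734790
  V(0,0) = exp(-r*dt) * [p*12.036481 + (1-p)*0.734790] = 5.990287


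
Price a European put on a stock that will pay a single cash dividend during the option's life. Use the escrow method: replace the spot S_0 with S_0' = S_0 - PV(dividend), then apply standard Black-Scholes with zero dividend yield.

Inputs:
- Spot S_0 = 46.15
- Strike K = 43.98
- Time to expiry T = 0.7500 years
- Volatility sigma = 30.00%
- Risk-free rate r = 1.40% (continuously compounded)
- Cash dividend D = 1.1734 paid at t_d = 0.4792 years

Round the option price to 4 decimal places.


PV(D) = D * exp(-r * t_d) = 1.1734 * 0.99331365 = 1.16555424
S_0' = S_0 - PV(D) = 46.1500 - 1.16555424 = 44.98444576
d1 = (ln(S_0'/K) + (r + sigma^2/2)*T) / (sigma*sqrt(T)) = 0.25723570
d2 = d1 - sigma*sqrt(T) = -0.00257192
exp(-rT) = 0.98955493
N(-d1) = 0.39849841; N(-d2) = 0.50102605
P = K * exp(-rT) * N(-d2) - S_0' * N(-d1) = 43.9800 * 0.98955493 * 0.50102605 - 44.98444576 * 0.39849841 = 3.8787

Answer: Price = 3.8787


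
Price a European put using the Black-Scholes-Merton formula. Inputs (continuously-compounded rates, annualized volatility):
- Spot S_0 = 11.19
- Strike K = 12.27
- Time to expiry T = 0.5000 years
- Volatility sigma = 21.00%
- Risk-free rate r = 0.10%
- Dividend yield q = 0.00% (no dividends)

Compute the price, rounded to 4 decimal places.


d1 = (ln(S/K) + (r - q + 0.5*sigma^2) * T) / (sigma * sqrt(T)) = -0.54286767
d2 = d1 - sigma * sqrt(T) = -0.69136010
exp(-rT) = 0.99950012; exp(-qT) = 1.00000000
P = K * exp(-rT) * N(-d2) - S_0 * exp(-qT) * N(-d1)
N(-d1) = 0.70638954; N(-d2) = 0.75533036
P = 12.2700 * 0.99950012 * 0.75533036 - 11.1900 * 1.00000000 * 0.70638954 = 1.3588

Answer: Price = 1.3588


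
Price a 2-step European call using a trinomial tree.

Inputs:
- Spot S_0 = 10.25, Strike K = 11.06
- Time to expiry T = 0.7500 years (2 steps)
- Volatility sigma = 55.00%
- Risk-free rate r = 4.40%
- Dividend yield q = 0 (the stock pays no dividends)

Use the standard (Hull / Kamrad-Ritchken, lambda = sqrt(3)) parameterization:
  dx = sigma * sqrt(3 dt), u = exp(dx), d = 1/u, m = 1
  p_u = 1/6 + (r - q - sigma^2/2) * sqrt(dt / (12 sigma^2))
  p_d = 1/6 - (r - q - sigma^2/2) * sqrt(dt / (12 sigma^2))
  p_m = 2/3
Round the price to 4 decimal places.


Answer: Price = V(0,0) = 1.6160

Derivation:
dt = T/N = 0.375000; dx = sigma*sqrt(3*dt) = 0.583363
u = exp(dx) = 1.792055; d = 1/u = 0.558019
p_u = 0.132195, p_m = 0.666667, p_d = 0.201138
Discount per step: exp(-r*dt) = 0.983635
Stock lattice S(k, j) with j the centered position index:
  k=0: S(0,+0) = 10.2500
  k=1: S(1,-1) = 5.7197; S(1,+0) = 10.2500; S(1,+1) = 18.3686
  k=2: S(2,-2) = 3.1917; S(2,-1) = 5.7197; S(2,+0) = 10.2500; S(2,+1) = 18.3686; S(2,+2) = 32.9175
Terminal payoffs V(N, j) = max(S_T - K, 0):
  V(2,-2) = 0.000000; V(2,-1) = 0.000000; V(2,+0) = 0.000000; V(2,+1) = 7.308565; V(2,+2) = 21.857482
Backward induction: V(k, j) = exp(-r*dt) * [p_u * V(k+1, j+1) + p_m * V(k+1, j) + p_d * V(k+1, j-1)]
  V(1,-1) = exp(-r*dt) * [p_u*0.000000 + p_m*0.000000 + p_d*0.000000] = 0.000000
  V(1,+0) = exp(-r*dt) * [p_u*7.308565 + p_m*0.000000 + p_d*0.000000] = 0.950347
  V(1,+1) = exp(-r*dt) * [p_u*21.857482 + p_m*7.308565 + p_d*0.000000] = 7.634812
  V(0,+0) = exp(-r*dt) * [p_u*7.634812 + p_m*0.950347 + p_d*0.000000] = 1.615965


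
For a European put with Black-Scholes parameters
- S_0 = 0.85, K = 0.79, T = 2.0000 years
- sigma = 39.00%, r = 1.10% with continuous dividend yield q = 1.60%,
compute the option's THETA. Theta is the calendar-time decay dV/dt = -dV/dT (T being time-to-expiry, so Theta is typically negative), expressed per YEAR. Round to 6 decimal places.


d1 = 0.3903653769; d2 = -0.1611779124
phi(d1) = 0.3696749781; exp(-qT) = 0.9685065821; exp(-rT) = 0.9782402351
Theta = -S*exp(-qT)*phi(d1)*sigma/(2*sqrt(T)) + r*K*exp(-rT)*N(-d2) - q*S*exp(-qT)*N(-d1)
N(-d1) = 0.3481331931; N(-d2) = 0.5640233615; sqrt(T) = 1.4142135624
Term 1 = -0.8500 * 0.9685065821 * 0.3696749781 * 0.3900 / (2 * 1.4142135624) = -0.0419624824
Term 2 = 0.0110 * 0.7900 * 0.9782402351 * 0.5640233615 = 0.0047947105
Term 3 = -0.0160 * 0.8500 * 0.9685065821 * 0.3481331931 = -0.0045855023
Theta = -0.0419624824 + (0.0047947105) + (-0.0045855023) = -0.041753

Answer: Theta = -0.041753


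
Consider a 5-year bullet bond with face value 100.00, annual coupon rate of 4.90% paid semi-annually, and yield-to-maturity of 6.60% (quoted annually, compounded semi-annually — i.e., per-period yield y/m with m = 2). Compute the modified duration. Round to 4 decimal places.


Coupon per period c = face * coupon_rate / m = 2.450000
Periods per year m = 2; per-period yield y/m = 0.033000
Number of cashflows N = 10
Cashflows (t years, CF_t, discount factor 1/(1+y/m)^(m*t), PV):
  t = 0.5000: CF_t = 2.450000, DF = 0.968054, PV = 2.371733
  t = 1.0000: CF_t = 2.450000, DF = 0.937129, PV = 2.295966
  t = 1.5000: CF_t = 2.450000, DF = 0.907192, PV = 2.222619
  t = 2.0000: CF_t = 2.450000, DF = 0.878211, PV = 2.151616
  t = 2.5000: CF_t = 2.450000, DF = 0.850156, PV = 2.082881
  t = 3.0000: CF_t = 2.450000, DF = 0.822997, PV = 2.016342
  t = 3.5000: CF_t = 2.450000, DF = 0.796705, PV = 1.951928
  t = 4.0000: CF_t = 2.450000, DF = 0.771254, PV = 1.889572
  t = 4.5000: CF_t = 2.450000, DF = 0.746616, PV = 1.829208
  t = 5.0000: CF_t = 102.450000, DF = 0.722764, PV = 74.047218
Price P = sum_t PV_t = 92.859084
First compute Macaulay numerator sum_t t * PV_t:
  t * PV_t at t = 0.5000: 1.185866
  t * PV_t at t = 1.0000: 2.295966
  t * PV_t at t = 1.5000: 3.333929
  t * PV_t at t = 2.0000: 4.303232
  t * PV_t at t = 2.5000: 5.207203
  t * PV_t at t = 3.0000: 6.049025
  t * PV_t at t = 3.5000: 6.831749
  t * PV_t at t = 4.0000: 7.558289
  t * PV_t at t = 4.5000: 8.231438
  t * PV_t at t = 5.0000: 370.236091
Macaulay duration D = 415.232789 / 92.859084 = 4.471644
Modified duration = D / (1 + y/m) = 4.471644 / (1 + 0.033000) = 4.328794

Answer: Modified duration = 4.3288


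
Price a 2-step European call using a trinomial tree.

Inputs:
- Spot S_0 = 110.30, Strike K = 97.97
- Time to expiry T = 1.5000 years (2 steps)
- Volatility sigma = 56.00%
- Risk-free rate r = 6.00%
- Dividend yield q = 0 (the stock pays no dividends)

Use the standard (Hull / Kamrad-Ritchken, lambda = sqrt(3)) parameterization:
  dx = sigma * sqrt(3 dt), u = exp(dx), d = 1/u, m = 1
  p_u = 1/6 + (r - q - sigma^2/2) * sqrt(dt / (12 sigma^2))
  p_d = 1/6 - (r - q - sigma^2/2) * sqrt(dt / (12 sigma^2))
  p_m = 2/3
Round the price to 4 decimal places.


Answer: Price = V(0,0) = 36.1685

Derivation:
dt = T/N = 0.750000; dx = sigma*sqrt(3*dt) = 0.840000
u = exp(dx) = 2.316367; d = 1/u = 0.431711
p_u = 0.123452, p_m = 0.666667, p_d = 0.209881
Discount per step: exp(-r*dt) = 0.955997
Stock lattice S(k, j) with j the centered position index:
  k=0: S(0,+0) = 110.3000
  k=1: S(1,-1) = 47.6177; S(1,+0) = 110.3000; S(1,+1) = 255.4953
  k=2: S(2,-2) = 20.5570; S(2,-1) = 47.6177; S(2,+0) = 110.3000; S(2,+1) = 255.4953; S(2,+2) = 591.8208
Terminal payoffs V(N, j) = max(S_T - K, 0):
  V(2,-2) = 0.000000; V(2,-1) = 0.000000; V(2,+0) = 12.330000; V(2,+1) = 157.525278; V(2,+2) = 493.850824
Backward induction: V(k, j) = exp(-r*dt) * [p_u * V(k+1, j+1) + p_m * V(k+1, j) + p_d * V(k+1, j-1)]
  V(1,-1) = exp(-r*dt) * [p_u*12.330000 + p_m*0.000000 + p_d*0.000000] = 1.455189
  V(1,+0) = exp(-r*dt) * [p_u*157.525278 + p_m*12.330000 + p_d*0.000000] = 26.449459
  V(1,+1) = exp(-r*dt) * [p_u*493.850824 + p_m*157.525278 + p_d*12.330000] = 161.154163
  V(0,+0) = exp(-r*dt) * [p_u*161.154163 + p_m*26.449459 + p_d*1.455189] = 36.168495


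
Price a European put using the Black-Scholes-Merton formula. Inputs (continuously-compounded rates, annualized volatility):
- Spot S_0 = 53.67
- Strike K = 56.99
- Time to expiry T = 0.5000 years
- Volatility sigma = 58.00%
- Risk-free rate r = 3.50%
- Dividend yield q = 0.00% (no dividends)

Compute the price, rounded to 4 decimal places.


d1 = (ln(S/K) + (r - q + 0.5*sigma^2) * T) / (sigma * sqrt(T)) = 0.10138051
d2 = d1 - sigma * sqrt(T) = -0.30874142
exp(-rT) = 0.98265224; exp(-qT) = 1.00000000
P = K * exp(-rT) * N(-d2) - S_0 * exp(-qT) * N(-d1)
N(-d1) = 0.45962420; N(-d2) = 0.62124088
P = 56.9900 * 0.98265224 * 0.62124088 - 53.6700 * 1.00000000 * 0.45962420 = 10.1223

Answer: Price = 10.1223


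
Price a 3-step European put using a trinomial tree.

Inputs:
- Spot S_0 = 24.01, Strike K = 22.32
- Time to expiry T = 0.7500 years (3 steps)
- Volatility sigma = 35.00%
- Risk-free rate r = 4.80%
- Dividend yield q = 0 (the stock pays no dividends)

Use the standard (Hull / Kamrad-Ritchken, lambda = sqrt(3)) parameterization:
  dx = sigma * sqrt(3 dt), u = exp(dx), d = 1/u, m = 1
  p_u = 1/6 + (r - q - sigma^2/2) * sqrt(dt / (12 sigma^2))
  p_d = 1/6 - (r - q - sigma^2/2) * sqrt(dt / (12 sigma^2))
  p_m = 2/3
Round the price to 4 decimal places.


dt = T/N = 0.250000; dx = sigma*sqrt(3*dt) = 0.303109
u = exp(dx) = 1.354062; d = 1/u = 0.738519
p_u = 0.161202, p_m = 0.666667, p_d = 0.172131
Discount per step: exp(-r*dt) = 0.988072
Stock lattice S(k, j) with j the centered position index:
  k=0: S(0,+0) = 24.0100
  k=1: S(1,-1) = 17.7318; S(1,+0) = 24.0100; S(1,+1) = 32.5110
  k=2: S(2,-2) = 13.0953; S(2,-1) = 17.7318; S(2,+0) = 24.0100; S(2,+1) = 32.5110; S(2,+2) = 44.0219
  k=3: S(3,-3) = 9.6711; S(3,-2) = 13.0953; S(3,-1) = 17.7318; S(3,+0) = 24.0100; S(3,+1) = 32.5110; S(3,+2) = 44.0219; S(3,+3) = 59.6084
Terminal payoffs V(N, j) = max(K - S_T, 0):
  V(3,-3) = 12.648884; V(3,-2) = 9.224710; V(3,-1) = 4.588167; V(3,+0) = 0.000000; V(3,+1) = 0.000000; V(3,+2) = 0.000000; V(3,+3) = 0.000000
Backward induction: V(k, j) = exp(-r*dt) * [p_u * V(k+1, j+1) + p_m * V(k+1, j) + p_d * V(k+1, j-1)]
  V(2,-2) = exp(-r*dt) * [p_u*4.588167 + p_m*9.224710 + p_d*12.648884] = 8.958544
  V(2,-1) = exp(-r*dt) * [p_u*0.000000 + p_m*4.588167 + p_d*9.224710] = 4.591209
  V(2,+0) = exp(-r*dt) * [p_u*0.000000 + p_m*0.000000 + p_d*4.588167] = 0.780345
  V(2,+1) = exp(-r*dt) * [p_u*0.000000 + p_m*0.000000 + p_d*0.000000] = 0.000000
  V(2,+2) = exp(-r*dt) * [p_u*0.000000 + p_m*0.000000 + p_d*0.000000] = 0.000000
  V(1,-1) = exp(-r*dt) * [p_u*0.780345 + p_m*4.591209 + p_d*8.958544] = 4.672237
  V(1,+0) = exp(-r*dt) * [p_u*0.000000 + p_m*0.780345 + p_d*4.591209] = 1.294886
  V(1,+1) = exp(-r*dt) * [p_u*0.000000 + p_m*0.000000 + p_d*0.780345] = 0.132719
  V(0,+0) = exp(-r*dt) * [p_u*0.132719 + p_m*1.294886 + p_d*4.672237] = 1.668743

Answer: Price = V(0,0) = 1.6687


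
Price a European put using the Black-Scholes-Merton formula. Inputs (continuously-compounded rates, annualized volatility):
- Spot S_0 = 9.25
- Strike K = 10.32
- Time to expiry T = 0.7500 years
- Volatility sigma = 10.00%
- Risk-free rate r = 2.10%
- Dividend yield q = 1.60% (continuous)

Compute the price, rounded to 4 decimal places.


Answer: Price = 1.0639

Derivation:
d1 = (ln(S/K) + (r - q + 0.5*sigma^2) * T) / (sigma * sqrt(T)) = -1.17733508
d2 = d1 - sigma * sqrt(T) = -1.26393762
exp(-rT) = 0.98437338; exp(-qT) = 0.98807171
P = K * exp(-rT) * N(-d2) - S_0 * exp(-qT) * N(-d1)
N(-d1) = 0.88046910; N(-d2) = 0.89687379
P = 10.3200 * 0.98437338 * 0.89687379 - 9.2500 * 0.98807171 * 0.88046910 = 1.0639


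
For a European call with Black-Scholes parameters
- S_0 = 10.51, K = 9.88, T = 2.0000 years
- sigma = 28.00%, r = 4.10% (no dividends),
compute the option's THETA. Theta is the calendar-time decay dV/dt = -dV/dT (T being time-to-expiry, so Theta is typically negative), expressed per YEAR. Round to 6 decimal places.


d1 = 0.5611767937; d2 = 0.1651969963
phi(d1) = 0.3408208760; exp(-qT) = 1.0000000000; exp(-rT) = 0.9212719587
Theta = -S*exp(-qT)*phi(d1)*sigma/(2*sqrt(T)) - r*K*exp(-rT)*N(d2) + q*S*exp(-qT)*N(d1)
N(d1) = 0.7126614894; N(d2) = 0.5656055353; sqrt(T) = 1.4142135624
Term 1 = -10.5100 * 1.0000000000 * 0.3408208760 * 0.2800 / (2 * 1.4142135624) = -0.3546026218
Term 2 = -0.0410 * 9.8800 * 0.9212719587 * 0.5656055353 = -0.2110776765
Term 3 = 0 (no dividend yield, q = 0)
Theta = -0.3546026218 + (-0.2110776765) + (0.0000000000) = -0.565680

Answer: Theta = -0.565680


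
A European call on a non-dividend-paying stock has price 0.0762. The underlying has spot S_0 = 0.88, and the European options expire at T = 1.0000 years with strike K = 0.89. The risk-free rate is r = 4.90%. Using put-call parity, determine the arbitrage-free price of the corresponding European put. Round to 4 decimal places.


Answer: Put price = 0.0436

Derivation:
Put-call parity: C - P = S_0 * exp(-qT) - K * exp(-rT).
S_0 * exp(-qT) = 0.8800 * 1.00000000 = 0.88000000
K * exp(-rT) = 0.8900 * 0.95218113 = 0.84744121
P = C - S*exp(-qT) + K*exp(-rT)
P = 0.0762 - 0.88000000 + 0.84744121 = 0.0436


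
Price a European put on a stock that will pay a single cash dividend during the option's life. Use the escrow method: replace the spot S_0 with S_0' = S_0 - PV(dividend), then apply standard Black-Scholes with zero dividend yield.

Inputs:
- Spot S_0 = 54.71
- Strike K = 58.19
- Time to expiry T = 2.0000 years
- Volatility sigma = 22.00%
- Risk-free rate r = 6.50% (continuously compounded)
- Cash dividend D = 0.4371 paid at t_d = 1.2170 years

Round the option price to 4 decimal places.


Answer: Price = 5.0337

Derivation:
PV(D) = D * exp(-r * t_d) = 0.4371 * 0.92394291 = 0.40385544
S_0' = S_0 - PV(D) = 54.7100 - 0.40385544 = 54.30614456
d1 = (ln(S_0'/K) + (r + sigma^2/2)*T) / (sigma*sqrt(T)) = 0.35138020
d2 = d1 - sigma*sqrt(T) = 0.04025321
exp(-rT) = 0.87809543
N(-d1) = 0.36265157; N(-d2) = 0.48394563
P = K * exp(-rT) * N(-d2) - S_0' * N(-d1) = 58.1900 * 0.87809543 * 0.48394563 - 54.30614456 * 0.36265157 = 5.0337


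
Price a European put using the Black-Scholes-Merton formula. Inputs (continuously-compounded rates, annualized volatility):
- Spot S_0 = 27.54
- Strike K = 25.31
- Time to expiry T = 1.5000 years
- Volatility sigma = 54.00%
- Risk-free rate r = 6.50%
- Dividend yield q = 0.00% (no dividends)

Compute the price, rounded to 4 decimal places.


d1 = (ln(S/K) + (r - q + 0.5*sigma^2) * T) / (sigma * sqrt(T)) = 0.60577986
d2 = d1 - sigma * sqrt(T) = -0.05558237
exp(-rT) = 0.90710234; exp(-qT) = 1.00000000
P = K * exp(-rT) * N(-d2) - S_0 * exp(-qT) * N(-d1)
N(-d1) = 0.27233047; N(-d2) = 0.52216275
P = 25.3100 * 0.90710234 * 0.52216275 - 27.5400 * 1.00000000 * 0.27233047 = 4.4882

Answer: Price = 4.4882


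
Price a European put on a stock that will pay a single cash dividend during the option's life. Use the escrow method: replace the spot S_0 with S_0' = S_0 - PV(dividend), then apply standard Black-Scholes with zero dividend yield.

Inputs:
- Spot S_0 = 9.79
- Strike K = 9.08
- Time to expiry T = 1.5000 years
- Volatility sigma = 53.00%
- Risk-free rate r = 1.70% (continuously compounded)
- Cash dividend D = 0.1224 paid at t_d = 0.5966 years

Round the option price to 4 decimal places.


PV(D) = D * exp(-r * t_d) = 0.1224 * 0.98990906 = 0.12116487
S_0' = S_0 - PV(D) = 9.7900 - 0.12116487 = 9.66883513
d1 = (ln(S_0'/K) + (r + sigma^2/2)*T) / (sigma*sqrt(T)) = 0.46064064
d2 = d1 - sigma*sqrt(T) = -0.18847414
exp(-rT) = 0.97482238
N(-d1) = 0.32252823; N(-d2) = 0.57474751
P = K * exp(-rT) * N(-d2) - S_0' * N(-d1) = 9.0800 * 0.97482238 * 0.57474751 - 9.66883513 * 0.32252823 = 1.9688

Answer: Price = 1.9688
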